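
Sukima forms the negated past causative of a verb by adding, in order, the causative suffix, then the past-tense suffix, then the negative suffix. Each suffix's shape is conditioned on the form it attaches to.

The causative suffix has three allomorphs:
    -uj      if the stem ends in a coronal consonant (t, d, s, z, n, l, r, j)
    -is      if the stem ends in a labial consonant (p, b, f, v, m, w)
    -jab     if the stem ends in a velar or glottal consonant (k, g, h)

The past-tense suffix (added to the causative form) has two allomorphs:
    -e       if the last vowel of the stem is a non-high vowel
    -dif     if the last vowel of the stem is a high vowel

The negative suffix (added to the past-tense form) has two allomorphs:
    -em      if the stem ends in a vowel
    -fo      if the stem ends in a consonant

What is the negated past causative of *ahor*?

*ahor* — final consonant /r/ (coronal) → -uj → *ahoruj*.
Since the last vowel of the causative form *ahoruj* is /u/ (a high vowel), it takes -dif, giving *ahorujdif*.
Since the final sound of the past-tense form *ahorujdif* is /f/ (a consonant), it takes -fo, giving *ahorujdiffo*.

ahorujdiffo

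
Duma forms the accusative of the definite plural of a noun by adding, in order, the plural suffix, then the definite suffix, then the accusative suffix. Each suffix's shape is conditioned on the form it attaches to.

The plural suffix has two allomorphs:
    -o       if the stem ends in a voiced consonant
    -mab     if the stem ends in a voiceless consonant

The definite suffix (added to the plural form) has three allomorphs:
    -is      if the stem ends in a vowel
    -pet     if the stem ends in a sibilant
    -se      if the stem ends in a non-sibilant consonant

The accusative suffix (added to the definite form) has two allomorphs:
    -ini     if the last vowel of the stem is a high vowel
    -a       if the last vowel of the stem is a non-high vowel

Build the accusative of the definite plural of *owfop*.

The final consonant of *owfop* is /p/, which is voiceless, so the plural suffix is -mab, giving *owfopmab*.
The final sound of the plural form *owfopmab* is /b/, which is a non-sibilant consonant, so the definite suffix is -se, giving *owfopmabse*.
Since the last vowel of the definite form *owfopmabse* is /e/ (a non-high vowel), it takes -a, giving *owfopmabsea*.

owfopmabsea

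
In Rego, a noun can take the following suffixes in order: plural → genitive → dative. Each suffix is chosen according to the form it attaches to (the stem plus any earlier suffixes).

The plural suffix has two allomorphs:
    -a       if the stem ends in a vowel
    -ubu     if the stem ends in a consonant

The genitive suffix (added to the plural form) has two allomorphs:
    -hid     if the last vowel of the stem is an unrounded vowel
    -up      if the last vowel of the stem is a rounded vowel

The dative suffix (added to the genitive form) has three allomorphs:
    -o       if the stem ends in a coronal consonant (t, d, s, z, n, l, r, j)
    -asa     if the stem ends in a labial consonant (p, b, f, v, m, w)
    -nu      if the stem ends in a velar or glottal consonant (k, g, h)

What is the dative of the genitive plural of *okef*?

okefubuupasa

*okef* — final sound /f/ (a consonant) → -ubu → *okefubu*.
The last vowel of the plural form *okefubu* is /u/, which is a rounded vowel, so the genitive suffix is -up, giving *okefubuup*.
The genitive form *okefubuup*: final consonant = /p/, labial → -asa → *okefubuupasa*.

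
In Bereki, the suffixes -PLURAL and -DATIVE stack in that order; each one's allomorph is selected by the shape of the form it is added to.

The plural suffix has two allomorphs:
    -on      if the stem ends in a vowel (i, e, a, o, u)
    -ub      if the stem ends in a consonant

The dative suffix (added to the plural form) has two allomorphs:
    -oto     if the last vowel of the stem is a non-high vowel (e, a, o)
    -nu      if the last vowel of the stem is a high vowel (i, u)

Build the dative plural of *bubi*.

bubionoto

The final sound of *bubi* is /i/, which is a vowel, so the plural suffix is -on, giving *bubion*.
The plural form *bubion* — last vowel /o/ (a non-high vowel) → -oto → *bubionoto*.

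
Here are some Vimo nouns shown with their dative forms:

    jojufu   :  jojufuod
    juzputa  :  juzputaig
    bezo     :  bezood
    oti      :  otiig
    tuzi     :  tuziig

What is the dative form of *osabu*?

osabuod

Looking at the last vowel of each stem: -od when the last vowel of the stem is a rounded vowel (*jojufu*, *bezo*); -ig when the last vowel of the stem is an unrounded vowel (*juzputa*, *oti*, *tuzi*).
*osabu* — last vowel /u/ (a rounded vowel) → -od → *osabuod*.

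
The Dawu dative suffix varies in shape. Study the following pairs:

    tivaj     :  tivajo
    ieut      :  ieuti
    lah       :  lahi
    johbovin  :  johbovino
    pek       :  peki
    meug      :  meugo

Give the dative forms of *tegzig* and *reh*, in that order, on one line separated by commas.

Looking at the final consonant of each stem: -i when the stem ends in a voiceless consonant (*ieut*, *lah*, *pek*); -o when the stem ends in a voiced consonant (*tivaj*, *johbovin*, *meug*).
Since the final consonant of *tegzig* is /g/ (voiced), it takes -o, giving *tegzigo*.
Since the final consonant of *reh* is /h/ (voiceless), it takes -i, giving *rehi*.

tegzigo, rehi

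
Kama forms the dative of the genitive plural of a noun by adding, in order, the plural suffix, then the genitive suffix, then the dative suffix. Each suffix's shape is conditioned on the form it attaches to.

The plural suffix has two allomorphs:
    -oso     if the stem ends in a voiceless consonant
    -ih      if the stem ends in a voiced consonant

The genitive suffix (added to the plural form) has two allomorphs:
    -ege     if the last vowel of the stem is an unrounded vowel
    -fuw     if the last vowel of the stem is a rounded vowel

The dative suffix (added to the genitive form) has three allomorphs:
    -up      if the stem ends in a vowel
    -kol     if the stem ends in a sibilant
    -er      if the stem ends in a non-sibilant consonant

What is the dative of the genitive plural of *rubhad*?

rubhadihegeup

The final consonant of *rubhad* is /d/, which is voiced, so the plural suffix is -ih, giving *rubhadih*.
Since the last vowel of the plural form *rubhadih* is /i/ (an unrounded vowel), it takes -ege, giving *rubhadihege*.
Since the final sound of the genitive form *rubhadihege* is /e/ (a vowel), it takes -up, giving *rubhadihegeup*.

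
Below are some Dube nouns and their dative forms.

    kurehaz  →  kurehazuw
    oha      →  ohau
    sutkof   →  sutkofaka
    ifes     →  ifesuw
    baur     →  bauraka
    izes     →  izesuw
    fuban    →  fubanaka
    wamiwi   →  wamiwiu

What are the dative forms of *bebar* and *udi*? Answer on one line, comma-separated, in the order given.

bebaraka, udiu

Looking at the final sound of each stem: -uw when the stem ends in a sibilant (*kurehaz*, *ifes*, *izes*); -aka when the stem ends in a non-sibilant consonant (*sutkof*, *baur*, *fuban*); -u when the stem ends in a vowel (*oha*, *wamiwi*).
*bebar*: final sound = /r/, a non-sibilant consonant → -aka → *bebaraka*.
Since the final sound of *udi* is /i/ (a vowel), it takes -u, giving *udiu*.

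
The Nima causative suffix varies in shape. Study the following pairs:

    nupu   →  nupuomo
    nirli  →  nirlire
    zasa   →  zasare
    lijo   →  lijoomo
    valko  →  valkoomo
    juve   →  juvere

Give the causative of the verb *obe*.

obere

The pattern is rounding harmony: -omo when the last vowel of the stem is a rounded vowel (*nupu*, *lijo*, *valko*); -re when the last vowel of the stem is an unrounded vowel (*nirli*, *zasa*, *juve*).
*obe* — last vowel /e/ (an unrounded vowel) → -re → *obere*.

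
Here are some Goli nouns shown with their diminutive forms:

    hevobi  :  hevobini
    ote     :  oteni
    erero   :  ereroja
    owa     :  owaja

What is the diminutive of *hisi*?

hisini

Looking at the last vowel of each stem: -ni when the last vowel of the stem is a front vowel (*hevobi*, *ote*); -ja when the last vowel of the stem is a back vowel (*erero*, *owa*).
*hisi* — last vowel /i/ (a front vowel) → -ni → *hisini*.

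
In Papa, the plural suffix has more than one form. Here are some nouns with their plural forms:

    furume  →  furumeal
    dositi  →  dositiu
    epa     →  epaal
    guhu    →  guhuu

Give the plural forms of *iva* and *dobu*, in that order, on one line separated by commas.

Looking at the last vowel of each stem: -u when the last vowel of the stem is a high vowel (*dositi*, *guhu*); -al when the last vowel of the stem is a non-high vowel (*furume*, *epa*).
Since the last vowel of *iva* is /a/ (a non-high vowel), it takes -al, giving *ivaal*.
*dobu* — last vowel /u/ (a high vowel) → -u → *dobuu*.

ivaal, dobuu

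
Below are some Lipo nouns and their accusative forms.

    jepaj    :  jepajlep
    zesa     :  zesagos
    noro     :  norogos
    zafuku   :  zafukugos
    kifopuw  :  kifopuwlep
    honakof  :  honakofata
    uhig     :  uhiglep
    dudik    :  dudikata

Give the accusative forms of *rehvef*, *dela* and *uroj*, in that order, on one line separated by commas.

The suffix is conditioned by the final sound: -ata when the stem ends in a voiceless consonant (*honakof*, *dudik*); -lep when the stem ends in a voiced consonant (*jepaj*, *kifopuw*, *uhig*); -gos when the stem ends in a vowel (*zesa*, *noro*, *zafuku*).
The final sound of *rehvef* is /f/, which is a voiceless consonant, so the suffix is -ata, giving *rehvefata*.
*dela*: final sound = /a/, a vowel → -gos → *delagos*.
Since the final sound of *uroj* is /j/ (a voiced consonant), it takes -lep, giving *urojlep*.

rehvefata, delagos, urojlep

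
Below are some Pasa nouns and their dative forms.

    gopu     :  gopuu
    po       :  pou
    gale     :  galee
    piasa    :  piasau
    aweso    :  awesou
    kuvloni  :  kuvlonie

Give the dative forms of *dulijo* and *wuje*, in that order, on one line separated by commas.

dulijou, wujee

The alternation tracks the last vowel of the stem — -e when the last vowel of the stem is a front vowel (*gale*, *kuvloni*); -u when the last vowel of the stem is a back vowel (*gopu*, *po*, *piasa*, *aweso*).
Since the last vowel of *dulijo* is /o/ (a back vowel), it takes -u, giving *dulijou*.
Since the last vowel of *wuje* is /e/ (a front vowel), it takes -e, giving *wujee*.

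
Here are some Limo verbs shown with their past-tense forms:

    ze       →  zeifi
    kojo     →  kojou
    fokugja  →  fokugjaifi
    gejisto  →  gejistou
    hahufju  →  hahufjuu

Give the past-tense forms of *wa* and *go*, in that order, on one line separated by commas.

waifi, gou

Looking at the last vowel of each stem: -u when the last vowel of the stem is a rounded vowel (*kojo*, *gejisto*, *hahufju*); -ifi when the last vowel of the stem is an unrounded vowel (*ze*, *fokugja*).
*wa*: last vowel = /a/, an unrounded vowel → -ifi → *waifi*.
*go*: last vowel = /o/, a rounded vowel → -u → *gou*.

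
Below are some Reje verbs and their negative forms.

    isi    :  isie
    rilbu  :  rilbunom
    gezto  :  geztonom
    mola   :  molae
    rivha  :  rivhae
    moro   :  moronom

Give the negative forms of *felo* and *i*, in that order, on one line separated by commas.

The suffix is conditioned by the last vowel: -nom when the last vowel of the stem is a rounded vowel (*rilbu*, *gezto*, *moro*); -e when the last vowel of the stem is an unrounded vowel (*isi*, *mola*, *rivha*).
Since the last vowel of *felo* is /o/ (a rounded vowel), it takes -nom, giving *felonom*.
Since the last vowel of *i* is /i/ (an unrounded vowel), it takes -e, giving *ie*.

felonom, ie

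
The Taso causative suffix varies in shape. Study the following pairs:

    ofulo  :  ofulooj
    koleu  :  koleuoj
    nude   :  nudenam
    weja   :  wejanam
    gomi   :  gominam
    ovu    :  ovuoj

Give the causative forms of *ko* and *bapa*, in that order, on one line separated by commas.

kooj, bapanam

The pattern is rounding harmony: -oj when the last vowel of the stem is a rounded vowel (*ofulo*, *koleu*, *ovu*); -nam when the last vowel of the stem is an unrounded vowel (*nude*, *weja*, *gomi*).
Since the last vowel of *ko* is /o/ (a rounded vowel), it takes -oj, giving *kooj*.
*bapa*: last vowel = /a/, an unrounded vowel → -nam → *bapanam*.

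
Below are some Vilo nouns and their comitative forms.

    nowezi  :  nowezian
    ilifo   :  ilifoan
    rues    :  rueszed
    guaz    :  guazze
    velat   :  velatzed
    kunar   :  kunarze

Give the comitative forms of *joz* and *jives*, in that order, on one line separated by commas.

The pattern is voicing of the final sound: -zed when the stem ends in a voiceless consonant (*rues*, *velat*); -ze when the stem ends in a voiced consonant (*guaz*, *kunar*); -an when the stem ends in a vowel (*nowezi*, *ilifo*).
*joz*: final sound = /z/, a voiced consonant → -ze → *jozze*.
*jives* — final sound /s/ (a voiceless consonant) → -zed → *jiveszed*.

jozze, jiveszed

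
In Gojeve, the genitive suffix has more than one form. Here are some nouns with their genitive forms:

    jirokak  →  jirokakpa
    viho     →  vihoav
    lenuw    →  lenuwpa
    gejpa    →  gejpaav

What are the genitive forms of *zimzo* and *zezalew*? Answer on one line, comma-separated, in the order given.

Looking at the final sound of each stem: -pa when the stem ends in a consonant (*jirokak*, *lenuw*); -av when the stem ends in a vowel (*viho*, *gejpa*).
Since the final sound of *zimzo* is /o/ (a vowel), it takes -av, giving *zimzoav*.
The final sound of *zezalew* is /w/, which is a consonant, so the suffix is -pa, giving *zezalewpa*.

zimzoav, zezalewpa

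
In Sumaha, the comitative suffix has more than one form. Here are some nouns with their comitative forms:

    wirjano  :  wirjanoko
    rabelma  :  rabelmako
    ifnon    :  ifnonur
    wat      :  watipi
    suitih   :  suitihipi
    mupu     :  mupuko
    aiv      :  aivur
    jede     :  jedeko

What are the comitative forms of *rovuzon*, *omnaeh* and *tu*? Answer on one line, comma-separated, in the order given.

rovuzonur, omnaehipi, tuko

The pattern is voicing of the final sound: -ipi when the stem ends in a voiceless consonant (*wat*, *suitih*); -ur when the stem ends in a voiced consonant (*ifnon*, *aiv*); -ko when the stem ends in a vowel (*wirjano*, *rabelma*, *mupu*, *jede*).
*rovuzon* — final sound /n/ (a voiced consonant) → -ur → *rovuzonur*.
The final sound of *omnaeh* is /h/, which is a voiceless consonant, so the suffix is -ipi, giving *omnaehipi*.
Since the final sound of *tu* is /u/ (a vowel), it takes -ko, giving *tuko*.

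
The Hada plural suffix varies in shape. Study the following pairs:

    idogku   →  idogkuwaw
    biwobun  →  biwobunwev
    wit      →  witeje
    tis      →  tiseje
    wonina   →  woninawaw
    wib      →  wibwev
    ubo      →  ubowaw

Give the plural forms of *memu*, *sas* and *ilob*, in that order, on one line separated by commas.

The suffix is conditioned by the final sound: -eje when the stem ends in a voiceless consonant (*wit*, *tis*); -wev when the stem ends in a voiced consonant (*biwobun*, *wib*); -waw when the stem ends in a vowel (*idogku*, *wonina*, *ubo*).
Since the final sound of *memu* is /u/ (a vowel), it takes -waw, giving *memuwaw*.
*sas* — final sound /s/ (a voiceless consonant) → -eje → *saseje*.
*ilob*: final sound = /b/, a voiced consonant → -wev → *ilobwev*.

memuwaw, saseje, ilobwev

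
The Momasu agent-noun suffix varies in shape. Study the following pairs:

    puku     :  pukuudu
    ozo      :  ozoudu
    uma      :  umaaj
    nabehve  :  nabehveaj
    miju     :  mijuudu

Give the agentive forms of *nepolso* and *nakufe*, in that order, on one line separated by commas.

Looking at the last vowel of each stem: -udu when the last vowel of the stem is a rounded vowel (*puku*, *ozo*, *miju*); -aj when the last vowel of the stem is an unrounded vowel (*uma*, *nabehve*).
*nepolso* — last vowel /o/ (a rounded vowel) → -udu → *nepolsoudu*.
*nakufe*: last vowel = /e/, an unrounded vowel → -aj → *nakufeaj*.

nepolsoudu, nakufeaj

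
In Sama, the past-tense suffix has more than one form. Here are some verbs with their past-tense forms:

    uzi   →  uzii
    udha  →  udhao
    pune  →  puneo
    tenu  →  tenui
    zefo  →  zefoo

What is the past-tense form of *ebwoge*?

ebwogeo

Looking at the last vowel of each stem: -i when the last vowel of the stem is a high vowel (*uzi*, *tenu*); -o when the last vowel of the stem is a non-high vowel (*udha*, *pune*, *zefo*).
*ebwoge* — last vowel /e/ (a non-high vowel) → -o → *ebwogeo*.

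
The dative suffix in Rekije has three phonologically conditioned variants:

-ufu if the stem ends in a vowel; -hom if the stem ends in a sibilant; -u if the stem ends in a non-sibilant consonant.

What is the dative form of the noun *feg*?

fegu

*feg*: final sound = /g/, a non-sibilant consonant → -u → *fegu*.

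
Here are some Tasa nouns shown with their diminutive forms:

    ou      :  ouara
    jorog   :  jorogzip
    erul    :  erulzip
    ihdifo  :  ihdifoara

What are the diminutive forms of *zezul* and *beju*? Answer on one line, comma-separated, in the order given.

The suffix is conditioned by the final sound: -zip when the stem ends in a consonant (*jorog*, *erul*); -ara when the stem ends in a vowel (*ou*, *ihdifo*).
*zezul* — final sound /l/ (a consonant) → -zip → *zezulzip*.
*beju*: final sound = /u/, a vowel → -ara → *bejuara*.

zezulzip, bejuara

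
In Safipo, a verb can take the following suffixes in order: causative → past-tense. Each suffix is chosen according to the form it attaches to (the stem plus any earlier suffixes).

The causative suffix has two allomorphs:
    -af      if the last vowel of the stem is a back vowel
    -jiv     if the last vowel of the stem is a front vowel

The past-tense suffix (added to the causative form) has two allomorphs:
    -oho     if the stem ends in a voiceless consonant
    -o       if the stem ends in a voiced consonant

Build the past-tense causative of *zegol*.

The last vowel of *zegol* is /o/, which is a back vowel, so the causative suffix is -af, giving *zegolaf*.
Since the final consonant of the causative form *zegolaf* is /f/ (voiceless), it takes -oho, giving *zegolafoho*.

zegolafoho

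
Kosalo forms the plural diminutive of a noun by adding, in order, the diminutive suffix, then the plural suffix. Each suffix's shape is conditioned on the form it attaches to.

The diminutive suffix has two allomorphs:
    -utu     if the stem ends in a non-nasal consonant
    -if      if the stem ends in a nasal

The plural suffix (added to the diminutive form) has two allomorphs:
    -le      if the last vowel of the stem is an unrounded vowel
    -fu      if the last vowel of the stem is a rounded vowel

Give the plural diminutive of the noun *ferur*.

ferurutufu

*ferur* — final consonant /r/ (non-nasal) → -utu → *ferurutu*.
The diminutive form *ferurutu* — last vowel /u/ (a rounded vowel) → -fu → *ferurutufu*.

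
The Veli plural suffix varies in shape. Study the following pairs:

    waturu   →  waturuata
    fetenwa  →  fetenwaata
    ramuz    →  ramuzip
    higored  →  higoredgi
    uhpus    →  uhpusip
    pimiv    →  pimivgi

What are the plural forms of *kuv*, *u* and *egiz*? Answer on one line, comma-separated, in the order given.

The suffix is conditioned by the final sound: -ip when the stem ends in a sibilant (*ramuz*, *uhpus*); -gi when the stem ends in a non-sibilant consonant (*higored*, *pimiv*); -ata when the stem ends in a vowel (*waturu*, *fetenwa*).
*kuv* — final sound /v/ (a non-sibilant consonant) → -gi → *kuvgi*.
*u*: final sound = /u/, a vowel → -ata → *uata*.
*egiz* — final sound /z/ (a sibilant) → -ip → *egizip*.

kuvgi, uata, egizip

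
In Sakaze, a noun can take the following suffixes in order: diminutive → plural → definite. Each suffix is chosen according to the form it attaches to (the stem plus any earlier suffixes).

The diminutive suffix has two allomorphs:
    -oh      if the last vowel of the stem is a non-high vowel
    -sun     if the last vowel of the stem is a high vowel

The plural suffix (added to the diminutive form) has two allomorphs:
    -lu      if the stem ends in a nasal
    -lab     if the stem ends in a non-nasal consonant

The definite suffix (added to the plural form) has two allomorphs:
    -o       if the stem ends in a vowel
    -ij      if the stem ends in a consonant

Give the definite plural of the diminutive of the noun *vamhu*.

vamhusunluo

Since the last vowel of *vamhu* is /u/ (a high vowel), it takes -sun, giving *vamhusun*.
Since the final consonant of the diminutive form *vamhusun* is /n/ (a nasal), it takes -lu, giving *vamhusunlu*.
The final sound of the plural form *vamhusunlu* is /u/, which is a vowel, so the definite suffix is -o, giving *vamhusunluo*.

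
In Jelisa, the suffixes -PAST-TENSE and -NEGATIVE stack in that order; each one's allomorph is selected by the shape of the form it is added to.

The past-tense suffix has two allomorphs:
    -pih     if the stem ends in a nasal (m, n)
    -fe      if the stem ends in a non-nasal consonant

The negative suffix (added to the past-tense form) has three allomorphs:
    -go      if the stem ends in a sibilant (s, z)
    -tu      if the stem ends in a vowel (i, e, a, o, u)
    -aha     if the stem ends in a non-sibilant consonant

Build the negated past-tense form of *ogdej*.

The final consonant of *ogdej* is /j/, which is non-nasal, so the past-tense suffix is -fe, giving *ogdejfe*.
Since the final sound of the past-tense form *ogdejfe* is /e/ (a vowel), it takes -tu, giving *ogdejfetu*.

ogdejfetu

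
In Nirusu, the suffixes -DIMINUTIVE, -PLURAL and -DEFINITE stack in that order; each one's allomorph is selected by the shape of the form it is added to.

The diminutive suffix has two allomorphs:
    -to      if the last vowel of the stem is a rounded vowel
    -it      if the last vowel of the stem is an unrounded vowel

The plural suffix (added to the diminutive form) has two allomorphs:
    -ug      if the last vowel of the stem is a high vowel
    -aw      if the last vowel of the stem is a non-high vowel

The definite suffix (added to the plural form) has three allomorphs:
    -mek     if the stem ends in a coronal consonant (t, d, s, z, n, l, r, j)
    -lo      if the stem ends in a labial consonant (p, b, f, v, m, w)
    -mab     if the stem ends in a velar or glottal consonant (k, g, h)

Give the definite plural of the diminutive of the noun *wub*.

Since the last vowel of *wub* is /u/ (a rounded vowel), it takes -to, giving *wubto*.
The diminutive form *wubto* — last vowel /o/ (a non-high vowel) → -aw → *wubtoaw*.
Since the final consonant of the plural form *wubtoaw* is /w/ (labial), it takes -lo, giving *wubtoawlo*.

wubtoawlo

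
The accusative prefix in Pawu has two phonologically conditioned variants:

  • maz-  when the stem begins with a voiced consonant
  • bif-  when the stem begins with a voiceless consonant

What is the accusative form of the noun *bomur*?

mazbomur

The first consonant of *bomur* is /b/, which is voiced, so the prefix is maz-, giving *mazbomur*.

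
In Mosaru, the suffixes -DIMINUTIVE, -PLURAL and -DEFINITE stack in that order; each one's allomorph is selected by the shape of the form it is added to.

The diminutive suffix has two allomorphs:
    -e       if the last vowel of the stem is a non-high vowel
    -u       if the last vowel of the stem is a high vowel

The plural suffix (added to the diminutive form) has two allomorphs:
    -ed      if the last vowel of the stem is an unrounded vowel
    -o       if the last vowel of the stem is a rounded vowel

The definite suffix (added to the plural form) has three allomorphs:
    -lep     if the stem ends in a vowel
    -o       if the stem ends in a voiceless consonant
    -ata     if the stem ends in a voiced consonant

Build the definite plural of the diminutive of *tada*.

Since the last vowel of *tada* is /a/ (a non-high vowel), it takes -e, giving *tadae*.
The diminutive form *tadae* — last vowel /e/ (an unrounded vowel) → -ed → *tadaeed*.
The plural form *tadaeed* — final sound /d/ (a voiced consonant) → -ata → *tadaeedata*.

tadaeedata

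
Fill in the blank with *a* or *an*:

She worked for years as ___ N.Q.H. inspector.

The indefinite article is chosen by the initial *sound* of the following word, not its spelling.
The initialism *N.Q.H.* is read letter by letter; the first letter, N, is pronounced /ɛn/, which begins with a vowel sound.
So the article is *an*: She worked for years as an N.Q.H. inspector.

an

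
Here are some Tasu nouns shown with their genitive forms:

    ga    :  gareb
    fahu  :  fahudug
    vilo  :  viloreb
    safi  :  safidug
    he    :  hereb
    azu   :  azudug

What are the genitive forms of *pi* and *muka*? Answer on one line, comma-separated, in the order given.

pidug, mukareb

Looking at the last vowel of each stem: -dug when the last vowel of the stem is a high vowel (*fahu*, *safi*, *azu*); -reb when the last vowel of the stem is a non-high vowel (*ga*, *vilo*, *he*).
*pi*: last vowel = /i/, a high vowel → -dug → *pidug*.
*muka* — last vowel /a/ (a non-high vowel) → -reb → *mukareb*.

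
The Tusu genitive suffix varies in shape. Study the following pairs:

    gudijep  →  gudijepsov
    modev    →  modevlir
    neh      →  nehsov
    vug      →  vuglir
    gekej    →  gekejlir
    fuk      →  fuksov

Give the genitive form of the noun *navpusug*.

The alternation tracks the final consonant of the stem — -sov when the stem ends in a voiceless consonant (*gudijep*, *neh*, *fuk*); -lir when the stem ends in a voiced consonant (*modev*, *vug*, *gekej*).
*navpusug* — final consonant /g/ (voiced) → -lir → *navpusuglir*.

navpusuglir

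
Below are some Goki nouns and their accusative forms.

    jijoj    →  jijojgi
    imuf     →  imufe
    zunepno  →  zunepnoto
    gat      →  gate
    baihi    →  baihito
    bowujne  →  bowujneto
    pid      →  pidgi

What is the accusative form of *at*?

ate

The alternation tracks the final sound of the stem — -e when the stem ends in a voiceless consonant (*imuf*, *gat*); -gi when the stem ends in a voiced consonant (*jijoj*, *pid*); -to when the stem ends in a vowel (*zunepno*, *baihi*, *bowujne*).
Since the final sound of *at* is /t/ (a voiceless consonant), it takes -e, giving *ate*.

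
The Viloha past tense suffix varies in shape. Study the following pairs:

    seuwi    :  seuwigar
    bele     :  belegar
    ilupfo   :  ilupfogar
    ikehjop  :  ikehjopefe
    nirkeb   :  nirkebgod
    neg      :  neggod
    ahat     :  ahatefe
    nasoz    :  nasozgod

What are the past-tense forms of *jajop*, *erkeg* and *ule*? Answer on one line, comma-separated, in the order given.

The pattern is voicing of the final sound: -efe when the stem ends in a voiceless consonant (*ikehjop*, *ahat*); -god when the stem ends in a voiced consonant (*nirkeb*, *neg*, *nasoz*); -gar when the stem ends in a vowel (*seuwi*, *bele*, *ilupfo*).
*jajop*: final sound = /p/, a voiceless consonant → -efe → *jajopefe*.
*erkeg*: final sound = /g/, a voiced consonant → -god → *erkeggod*.
*ule* — final sound /e/ (a vowel) → -gar → *ulegar*.

jajopefe, erkeggod, ulegar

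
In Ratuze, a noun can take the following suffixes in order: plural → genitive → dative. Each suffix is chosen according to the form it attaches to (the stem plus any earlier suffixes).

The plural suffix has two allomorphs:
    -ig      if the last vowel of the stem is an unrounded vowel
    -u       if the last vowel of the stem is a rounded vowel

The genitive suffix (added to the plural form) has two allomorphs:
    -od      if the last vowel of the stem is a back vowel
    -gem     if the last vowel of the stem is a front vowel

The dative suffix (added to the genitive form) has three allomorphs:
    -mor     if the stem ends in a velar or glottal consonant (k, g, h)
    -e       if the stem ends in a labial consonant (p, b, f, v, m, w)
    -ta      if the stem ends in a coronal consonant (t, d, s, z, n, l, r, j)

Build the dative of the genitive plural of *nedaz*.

nedaziggeme

The last vowel of *nedaz* is /a/, which is an unrounded vowel, so the plural suffix is -ig, giving *nedazig*.
Since the last vowel of the plural form *nedazig* is /i/ (a front vowel), it takes -gem, giving *nedaziggem*.
The genitive form *nedaziggem* — final consonant /m/ (labial) → -e → *nedaziggeme*.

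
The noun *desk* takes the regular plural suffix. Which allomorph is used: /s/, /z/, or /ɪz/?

The stem *desk* ends in a voiceless non-sibilant consonant.
The plural suffix surfaces as /ɪz/ after sibilants, /s/ after other voiceless consonants, and /z/ after other voiced sounds.
So the plural -s on *desk* is pronounced /s/.

/s/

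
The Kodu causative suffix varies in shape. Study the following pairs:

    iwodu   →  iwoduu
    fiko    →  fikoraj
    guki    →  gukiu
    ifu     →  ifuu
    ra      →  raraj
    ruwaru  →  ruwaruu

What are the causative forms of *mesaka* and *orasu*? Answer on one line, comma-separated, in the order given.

mesakaraj, orasuu

The pattern is height harmony: -u when the last vowel of the stem is a high vowel (*iwodu*, *guki*, *ifu*, *ruwaru*); -raj when the last vowel of the stem is a non-high vowel (*fiko*, *ra*).
*mesaka*: last vowel = /a/, a non-high vowel → -raj → *mesakaraj*.
*orasu*: last vowel = /u/, a high vowel → -u → *orasuu*.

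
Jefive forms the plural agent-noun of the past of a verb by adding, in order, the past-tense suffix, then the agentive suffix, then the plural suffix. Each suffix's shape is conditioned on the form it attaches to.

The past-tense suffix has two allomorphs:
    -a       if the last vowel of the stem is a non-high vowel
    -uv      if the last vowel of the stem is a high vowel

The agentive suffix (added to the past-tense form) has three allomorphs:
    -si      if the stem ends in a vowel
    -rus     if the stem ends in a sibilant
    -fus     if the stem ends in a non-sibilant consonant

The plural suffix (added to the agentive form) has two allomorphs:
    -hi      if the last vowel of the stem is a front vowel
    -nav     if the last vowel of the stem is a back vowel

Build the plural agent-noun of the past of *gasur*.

gasuruvfusnav

The last vowel of *gasur* is /u/, which is a high vowel, so the past-tense suffix is -uv, giving *gasuruv*.
The past-tense form *gasuruv*: final sound = /v/, a non-sibilant consonant → -fus → *gasuruvfus*.
Since the last vowel of the agentive form *gasuruvfus* is /u/ (a back vowel), it takes -nav, giving *gasuruvfusnav*.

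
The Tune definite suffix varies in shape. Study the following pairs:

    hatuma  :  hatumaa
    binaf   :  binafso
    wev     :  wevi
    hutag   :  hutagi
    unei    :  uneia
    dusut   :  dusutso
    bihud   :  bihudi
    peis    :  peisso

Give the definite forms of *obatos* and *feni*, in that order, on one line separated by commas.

The pattern is voicing of the final sound: -so when the stem ends in a voiceless consonant (*binaf*, *dusut*, *peis*); -i when the stem ends in a voiced consonant (*wev*, *hutag*, *bihud*); -a when the stem ends in a vowel (*hatuma*, *unei*).
The final sound of *obatos* is /s/, which is a voiceless consonant, so the suffix is -so, giving *obatosso*.
The final sound of *feni* is /i/, which is a vowel, so the suffix is -a, giving *fenia*.

obatosso, fenia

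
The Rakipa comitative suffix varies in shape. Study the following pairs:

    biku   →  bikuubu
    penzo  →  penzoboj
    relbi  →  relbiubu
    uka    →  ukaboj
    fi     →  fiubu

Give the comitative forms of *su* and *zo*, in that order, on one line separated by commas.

The pattern is height harmony: -ubu when the last vowel of the stem is a high vowel (*biku*, *relbi*, *fi*); -boj when the last vowel of the stem is a non-high vowel (*penzo*, *uka*).
*su* — last vowel /u/ (a high vowel) → -ubu → *suubu*.
The last vowel of *zo* is /o/, which is a non-high vowel, so the suffix is -boj, giving *zoboj*.

suubu, zoboj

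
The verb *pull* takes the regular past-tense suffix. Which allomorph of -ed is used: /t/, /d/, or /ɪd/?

/d/

The stem *pull* ends in a voiced sound other than /d/.
The -ed suffix is realized as /ɪd/ after /t, d/; as /t/ after other voiceless consonants; and as /d/ after other voiced sounds.
So -ed on *pull* is pronounced /d/.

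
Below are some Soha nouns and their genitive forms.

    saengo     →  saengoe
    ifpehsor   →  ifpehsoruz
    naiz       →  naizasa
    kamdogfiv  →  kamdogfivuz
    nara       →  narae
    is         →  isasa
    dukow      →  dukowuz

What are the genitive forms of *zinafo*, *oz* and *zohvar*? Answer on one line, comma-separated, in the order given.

zinafoe, ozasa, zohvaruz

The pattern is sibilance of the final sound: -asa when the stem ends in a sibilant (*naiz*, *is*); -uz when the stem ends in a non-sibilant consonant (*ifpehsor*, *kamdogfiv*, *dukow*); -e when the stem ends in a vowel (*saengo*, *nara*).
*zinafo* — final sound /o/ (a vowel) → -e → *zinafoe*.
*oz*: final sound = /z/, a sibilant → -asa → *ozasa*.
Since the final sound of *zohvar* is /r/ (a non-sibilant consonant), it takes -uz, giving *zohvaruz*.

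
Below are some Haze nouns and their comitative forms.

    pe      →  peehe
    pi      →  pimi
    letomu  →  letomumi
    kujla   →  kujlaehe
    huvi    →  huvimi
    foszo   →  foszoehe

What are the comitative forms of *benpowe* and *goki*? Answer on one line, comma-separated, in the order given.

The alternation tracks the last vowel of the stem — -mi when the last vowel of the stem is a high vowel (*pi*, *letomu*, *huvi*); -ehe when the last vowel of the stem is a non-high vowel (*pe*, *kujla*, *foszo*).
Since the last vowel of *benpowe* is /e/ (a non-high vowel), it takes -ehe, giving *benpoweehe*.
*goki* — last vowel /i/ (a high vowel) → -mi → *gokimi*.

benpoweehe, gokimi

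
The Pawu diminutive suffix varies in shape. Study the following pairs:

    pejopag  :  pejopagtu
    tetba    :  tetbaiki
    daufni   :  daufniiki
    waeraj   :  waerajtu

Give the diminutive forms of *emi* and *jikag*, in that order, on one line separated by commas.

Looking at the final sound of each stem: -tu when the stem ends in a consonant (*pejopag*, *waeraj*); -iki when the stem ends in a vowel (*tetba*, *daufni*).
The final sound of *emi* is /i/, which is a vowel, so the suffix is -iki, giving *emiiki*.
*jikag*: final sound = /g/, a consonant → -tu → *jikagtu*.

emiiki, jikagtu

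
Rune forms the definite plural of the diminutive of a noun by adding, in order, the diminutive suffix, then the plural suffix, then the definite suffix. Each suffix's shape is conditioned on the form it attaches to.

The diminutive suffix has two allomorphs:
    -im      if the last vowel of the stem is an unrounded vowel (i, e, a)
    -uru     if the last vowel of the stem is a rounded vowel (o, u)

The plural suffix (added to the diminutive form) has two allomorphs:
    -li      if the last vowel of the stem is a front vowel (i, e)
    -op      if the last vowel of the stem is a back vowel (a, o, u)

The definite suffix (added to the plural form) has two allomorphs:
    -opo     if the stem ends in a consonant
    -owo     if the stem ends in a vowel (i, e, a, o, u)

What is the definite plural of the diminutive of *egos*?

egosuruopopo

*egos* — last vowel /o/ (a rounded vowel) → -uru → *egosuru*.
The last vowel of the diminutive form *egosuru* is /u/, which is a back vowel, so the plural suffix is -op, giving *egosuruop*.
Since the final sound of the plural form *egosuruop* is /p/ (a consonant), it takes -opo, giving *egosuruopopo*.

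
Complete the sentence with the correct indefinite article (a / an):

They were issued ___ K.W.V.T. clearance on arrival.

The indefinite article is chosen by the initial *sound* of the following word, not its spelling.
The initialism *K.W.V.T.* is read letter by letter; the first letter, K, is pronounced /keɪ/, which begins with a consonant sound.
So the article is *a*: They were issued a K.W.V.T. clearance on arrival.

a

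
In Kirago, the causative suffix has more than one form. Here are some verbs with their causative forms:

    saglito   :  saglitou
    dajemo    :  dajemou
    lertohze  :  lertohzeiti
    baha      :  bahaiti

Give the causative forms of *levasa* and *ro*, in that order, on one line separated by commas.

The pattern is rounding harmony: -u when the last vowel of the stem is a rounded vowel (*saglito*, *dajemo*); -iti when the last vowel of the stem is an unrounded vowel (*lertohze*, *baha*).
The last vowel of *levasa* is /a/, which is an unrounded vowel, so the suffix is -iti, giving *levasaiti*.
The last vowel of *ro* is /o/, which is a rounded vowel, so the suffix is -u, giving *rou*.

levasaiti, rou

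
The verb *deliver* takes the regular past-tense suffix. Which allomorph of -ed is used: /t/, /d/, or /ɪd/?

The stem *deliver* ends in a voiced sound other than /d/.
The -ed suffix is realized as /ɪd/ after /t, d/; as /t/ after other voiceless consonants; and as /d/ after other voiced sounds.
So -ed on *deliver* is pronounced /d/.

/d/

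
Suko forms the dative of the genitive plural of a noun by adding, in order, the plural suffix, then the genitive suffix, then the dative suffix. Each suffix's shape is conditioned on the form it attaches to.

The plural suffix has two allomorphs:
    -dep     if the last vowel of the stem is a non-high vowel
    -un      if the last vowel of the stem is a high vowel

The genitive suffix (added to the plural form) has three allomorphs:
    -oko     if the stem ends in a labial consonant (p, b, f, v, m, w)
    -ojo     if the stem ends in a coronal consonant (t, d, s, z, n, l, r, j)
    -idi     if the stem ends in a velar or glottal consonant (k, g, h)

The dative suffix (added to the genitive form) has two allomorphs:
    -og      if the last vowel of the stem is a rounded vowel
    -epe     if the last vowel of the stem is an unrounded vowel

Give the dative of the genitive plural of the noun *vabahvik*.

*vabahvik* — last vowel /i/ (a high vowel) → -un → *vabahvikun*.
The final consonant of the plural form *vabahvikun* is /n/, which is coronal, so the genitive suffix is -ojo, giving *vabahvikunojo*.
The last vowel of the genitive form *vabahvikunojo* is /o/, which is a rounded vowel, so the dative suffix is -og, giving *vabahvikunojoog*.

vabahvikunojoog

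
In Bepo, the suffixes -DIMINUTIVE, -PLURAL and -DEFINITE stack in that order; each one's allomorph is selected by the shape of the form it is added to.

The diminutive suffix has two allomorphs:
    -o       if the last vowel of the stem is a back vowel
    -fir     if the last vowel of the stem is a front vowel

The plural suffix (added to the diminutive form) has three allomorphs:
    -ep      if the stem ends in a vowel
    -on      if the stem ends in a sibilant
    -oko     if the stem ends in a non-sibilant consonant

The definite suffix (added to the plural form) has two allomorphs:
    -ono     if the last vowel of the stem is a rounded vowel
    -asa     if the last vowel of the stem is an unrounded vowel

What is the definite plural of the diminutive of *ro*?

rooepasa

*ro*: last vowel = /o/, a back vowel → -o → *roo*.
Since the final sound of the diminutive form *roo* is /o/ (a vowel), it takes -ep, giving *rooep*.
The plural form *rooep*: last vowel = /e/, an unrounded vowel → -asa → *rooepasa*.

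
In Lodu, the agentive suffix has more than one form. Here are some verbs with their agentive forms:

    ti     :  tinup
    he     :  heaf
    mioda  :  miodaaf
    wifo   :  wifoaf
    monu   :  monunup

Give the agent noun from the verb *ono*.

The suffix is conditioned by the last vowel: -nup when the last vowel of the stem is a high vowel (*ti*, *monu*); -af when the last vowel of the stem is a non-high vowel (*he*, *mioda*, *wifo*).
*ono*: last vowel = /o/, a non-high vowel → -af → *onoaf*.

onoaf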